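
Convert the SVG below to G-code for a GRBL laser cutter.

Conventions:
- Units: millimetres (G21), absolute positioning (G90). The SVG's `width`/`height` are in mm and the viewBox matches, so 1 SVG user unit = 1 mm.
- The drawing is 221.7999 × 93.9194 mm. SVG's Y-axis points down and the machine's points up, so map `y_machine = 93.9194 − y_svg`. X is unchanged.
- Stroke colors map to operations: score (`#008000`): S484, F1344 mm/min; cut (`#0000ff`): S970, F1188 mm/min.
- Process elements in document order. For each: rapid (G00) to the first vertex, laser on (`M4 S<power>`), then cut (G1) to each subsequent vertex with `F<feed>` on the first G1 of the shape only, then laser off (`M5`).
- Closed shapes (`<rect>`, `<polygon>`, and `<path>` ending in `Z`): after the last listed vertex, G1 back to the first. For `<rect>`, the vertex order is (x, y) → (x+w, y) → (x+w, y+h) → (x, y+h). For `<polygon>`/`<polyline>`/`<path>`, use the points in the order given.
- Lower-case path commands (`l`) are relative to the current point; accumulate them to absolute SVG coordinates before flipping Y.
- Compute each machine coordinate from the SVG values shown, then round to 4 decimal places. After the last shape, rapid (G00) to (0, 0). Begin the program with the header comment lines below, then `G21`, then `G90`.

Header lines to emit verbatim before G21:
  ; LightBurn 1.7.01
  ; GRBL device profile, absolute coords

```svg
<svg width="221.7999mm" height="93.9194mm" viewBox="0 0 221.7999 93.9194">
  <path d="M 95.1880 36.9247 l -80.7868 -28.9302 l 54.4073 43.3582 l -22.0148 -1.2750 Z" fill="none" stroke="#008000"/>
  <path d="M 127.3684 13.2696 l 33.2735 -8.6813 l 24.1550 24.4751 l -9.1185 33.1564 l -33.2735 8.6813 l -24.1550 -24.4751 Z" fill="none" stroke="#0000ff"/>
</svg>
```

; LightBurn 1.7.01
; GRBL device profile, absolute coords
G21
G90
G00 X95.1880 Y56.9947
M4 S484
G1 X14.4012 Y85.9249 F1344
G1 X68.8085 Y42.5667
G1 X46.7937 Y43.8417
G1 X95.1880 Y56.9947
M5
G00 X127.3684 Y80.6498
M4 S970
G1 X160.6419 Y89.3311 F1188
G1 X184.7969 Y64.8560
G1 X175.6784 Y31.6996
G1 X142.4049 Y23.0183
G1 X118.2499 Y47.4934
G1 X127.3684 Y80.6498
M5
G00 X0.0000 Y0.0000

1 u = 1 mm; y_m = 93.9194 − y.

[1] `<path>` closed polygon, #008000→score S484 F1344: (95.1880,56.9947) → (14.4012,85.9249) → (68.8085,42.5667) → (46.7937,43.8417) → (95.1880,56.9947) (closed)

[2] `<path>` regular polygon, #0000ff→cut S970 F1188: (127.3684,80.6498) → (160.6419,89.3311) → (184.7969,64.8560) → (175.6784,31.6996) → (142.4049,23.0183) → (118.2499,47.4934) → (127.3684,80.6498) (closed)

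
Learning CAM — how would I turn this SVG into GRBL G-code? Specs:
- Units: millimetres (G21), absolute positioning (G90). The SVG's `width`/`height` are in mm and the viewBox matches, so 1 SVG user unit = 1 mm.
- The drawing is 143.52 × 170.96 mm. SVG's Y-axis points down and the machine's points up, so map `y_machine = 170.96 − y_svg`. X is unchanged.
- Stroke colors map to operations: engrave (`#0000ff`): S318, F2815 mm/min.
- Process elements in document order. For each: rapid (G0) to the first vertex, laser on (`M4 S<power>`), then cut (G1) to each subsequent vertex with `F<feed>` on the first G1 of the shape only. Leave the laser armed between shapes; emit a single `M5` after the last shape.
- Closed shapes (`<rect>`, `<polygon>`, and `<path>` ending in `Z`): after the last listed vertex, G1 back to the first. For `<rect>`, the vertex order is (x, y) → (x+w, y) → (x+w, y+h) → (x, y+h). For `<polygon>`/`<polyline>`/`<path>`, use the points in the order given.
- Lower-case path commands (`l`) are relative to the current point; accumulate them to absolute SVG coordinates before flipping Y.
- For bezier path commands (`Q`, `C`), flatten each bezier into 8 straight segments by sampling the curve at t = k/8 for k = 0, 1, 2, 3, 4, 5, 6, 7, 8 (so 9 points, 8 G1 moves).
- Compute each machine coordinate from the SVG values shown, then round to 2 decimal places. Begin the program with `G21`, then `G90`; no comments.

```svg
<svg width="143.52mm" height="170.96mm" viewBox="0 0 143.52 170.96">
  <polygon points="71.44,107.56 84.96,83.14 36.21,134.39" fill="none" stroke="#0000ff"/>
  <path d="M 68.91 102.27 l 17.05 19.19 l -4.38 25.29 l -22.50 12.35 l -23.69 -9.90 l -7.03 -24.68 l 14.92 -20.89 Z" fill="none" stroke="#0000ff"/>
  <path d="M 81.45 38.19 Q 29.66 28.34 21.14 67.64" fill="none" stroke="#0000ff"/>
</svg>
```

G21
G90
G0 X71.44 Y63.40
M4 S318
G1 X84.96 Y87.82 F2815
G1 X36.21 Y36.57
G1 X71.44 Y63.40
G0 X68.91 Y68.69
M4 S318
G1 X85.96 Y49.50 F2815
G1 X81.58 Y24.21
G1 X59.08 Y11.86
G1 X35.39 Y21.76
G1 X28.36 Y46.44
G1 X43.28 Y67.33
G1 X68.91 Y68.69
G0 X81.45 Y132.77
M4 S318
G1 X69.18 Y134.46 F2815
G1 X58.26 Y134.62
G1 X48.69 Y133.25
G1 X40.48 Y130.33
G1 X33.61 Y125.88
G1 X28.10 Y119.90
G1 X23.95 Y112.38
G1 X21.14 Y103.32
M5

Since the viewBox matches the mm dimensions, user units are millimetres directly. The only transform is the Y-flip y_m = 170.96 − y_svg.

Shape 1 is a closed polygon drawn with `<polygon>`. Its stroke #0000ff means engrave at S318, F2815. After flipping Y the toolpath is (71.44,63.40) → (84.96,87.82) → (36.21,36.57) → (71.44,63.40), returning to the start.

Shape 2 is a regular polygon drawn with `<path>`. Its stroke #0000ff means engrave at S318, F2815. After flipping Y the toolpath is (68.91,68.69) → (85.96,49.50) → (81.58,24.21) → (59.08,11.86) → (35.39,21.76) → (28.36,46.44) → (43.28,67.33) → (68.91,68.69), returning to the start.

Shape 3 is a quadratic bezier drawn with `<path>`. Its stroke #0000ff means engrave at S318, F2815. After flipping Y the toolpath is (81.45,132.77) → (69.18,134.46) → (58.26,134.62) → (48.69,133.25) → (40.48,130.33) → (33.61,125.88) → (28.10,119.90) → (23.95,112.38) → (21.14,103.32).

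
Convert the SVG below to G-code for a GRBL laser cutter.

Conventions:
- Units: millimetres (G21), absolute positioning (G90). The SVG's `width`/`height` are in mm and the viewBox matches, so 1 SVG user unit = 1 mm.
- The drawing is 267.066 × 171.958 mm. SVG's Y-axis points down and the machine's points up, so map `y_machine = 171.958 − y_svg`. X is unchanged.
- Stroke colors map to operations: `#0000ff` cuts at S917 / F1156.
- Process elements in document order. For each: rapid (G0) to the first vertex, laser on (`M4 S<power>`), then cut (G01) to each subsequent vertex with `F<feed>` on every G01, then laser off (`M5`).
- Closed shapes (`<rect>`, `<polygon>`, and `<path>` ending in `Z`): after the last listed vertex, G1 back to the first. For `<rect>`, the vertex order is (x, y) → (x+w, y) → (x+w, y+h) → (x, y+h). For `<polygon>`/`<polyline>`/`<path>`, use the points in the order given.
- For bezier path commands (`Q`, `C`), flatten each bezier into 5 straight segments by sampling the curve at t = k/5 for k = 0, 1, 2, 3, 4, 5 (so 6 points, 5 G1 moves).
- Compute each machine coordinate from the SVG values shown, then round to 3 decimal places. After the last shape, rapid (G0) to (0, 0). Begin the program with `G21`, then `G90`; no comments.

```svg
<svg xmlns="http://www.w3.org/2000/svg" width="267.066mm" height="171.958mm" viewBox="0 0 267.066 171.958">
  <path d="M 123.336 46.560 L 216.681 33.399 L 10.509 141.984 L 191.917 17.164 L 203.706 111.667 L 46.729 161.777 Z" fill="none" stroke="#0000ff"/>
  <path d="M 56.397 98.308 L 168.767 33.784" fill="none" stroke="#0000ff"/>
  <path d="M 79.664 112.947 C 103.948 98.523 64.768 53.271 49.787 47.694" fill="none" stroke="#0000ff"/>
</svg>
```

viewBox `0 0 267.066 171.958` with mm width/height → 1 unit = 1 mm. Flip: y_m = 171.958 − y_svg.

**Shape 1** — `<path>` closed polygon, stroke `#0000ff` → cut (S917, F1156). Machine vertices: (123.336,125.398) → (216.681,138.559) → (10.509,29.974) → (191.917,154.794) → (203.706,60.291) → (46.729,10.181) → (123.336,125.398). Closed: final G1 returns to the first vertex.

**Shape 2** — `<path>` line segment, stroke `#0000ff` → cut (S917, F1156). Machine vertices: (56.397,73.650) → (168.767,138.174). Open path.

**Shape 3** — `<path>` cubic bezier, stroke `#0000ff` → cut (S917, F1156). Control points (SVG): P0=(79.664,112.947), P1=(103.948,98.523), P2=(64.768,53.271), P3=(49.787,47.694); sampled at t=k/5. Machine vertices: (79.664,59.011) → (87.320,70.801) → (83.953,86.605) → (73.769,103.040) → (60.978,116.721) → (49.787,124.264). Open path.

G21
G90
G0 X123.336 Y125.398
M4 S917
G01 X216.681 Y138.559 F1156
G01 X10.509 Y29.974 F1156
G01 X191.917 Y154.794 F1156
G01 X203.706 Y60.291 F1156
G01 X46.729 Y10.181 F1156
G01 X123.336 Y125.398 F1156
M5
G0 X56.397 Y73.650
M4 S917
G01 X168.767 Y138.174 F1156
M5
G0 X79.664 Y59.011
M4 S917
G01 X87.320 Y70.801 F1156
G01 X83.953 Y86.605 F1156
G01 X73.769 Y103.040 F1156
G01 X60.978 Y116.721 F1156
G01 X49.787 Y124.264 F1156
M5
G0 X0.000 Y0.000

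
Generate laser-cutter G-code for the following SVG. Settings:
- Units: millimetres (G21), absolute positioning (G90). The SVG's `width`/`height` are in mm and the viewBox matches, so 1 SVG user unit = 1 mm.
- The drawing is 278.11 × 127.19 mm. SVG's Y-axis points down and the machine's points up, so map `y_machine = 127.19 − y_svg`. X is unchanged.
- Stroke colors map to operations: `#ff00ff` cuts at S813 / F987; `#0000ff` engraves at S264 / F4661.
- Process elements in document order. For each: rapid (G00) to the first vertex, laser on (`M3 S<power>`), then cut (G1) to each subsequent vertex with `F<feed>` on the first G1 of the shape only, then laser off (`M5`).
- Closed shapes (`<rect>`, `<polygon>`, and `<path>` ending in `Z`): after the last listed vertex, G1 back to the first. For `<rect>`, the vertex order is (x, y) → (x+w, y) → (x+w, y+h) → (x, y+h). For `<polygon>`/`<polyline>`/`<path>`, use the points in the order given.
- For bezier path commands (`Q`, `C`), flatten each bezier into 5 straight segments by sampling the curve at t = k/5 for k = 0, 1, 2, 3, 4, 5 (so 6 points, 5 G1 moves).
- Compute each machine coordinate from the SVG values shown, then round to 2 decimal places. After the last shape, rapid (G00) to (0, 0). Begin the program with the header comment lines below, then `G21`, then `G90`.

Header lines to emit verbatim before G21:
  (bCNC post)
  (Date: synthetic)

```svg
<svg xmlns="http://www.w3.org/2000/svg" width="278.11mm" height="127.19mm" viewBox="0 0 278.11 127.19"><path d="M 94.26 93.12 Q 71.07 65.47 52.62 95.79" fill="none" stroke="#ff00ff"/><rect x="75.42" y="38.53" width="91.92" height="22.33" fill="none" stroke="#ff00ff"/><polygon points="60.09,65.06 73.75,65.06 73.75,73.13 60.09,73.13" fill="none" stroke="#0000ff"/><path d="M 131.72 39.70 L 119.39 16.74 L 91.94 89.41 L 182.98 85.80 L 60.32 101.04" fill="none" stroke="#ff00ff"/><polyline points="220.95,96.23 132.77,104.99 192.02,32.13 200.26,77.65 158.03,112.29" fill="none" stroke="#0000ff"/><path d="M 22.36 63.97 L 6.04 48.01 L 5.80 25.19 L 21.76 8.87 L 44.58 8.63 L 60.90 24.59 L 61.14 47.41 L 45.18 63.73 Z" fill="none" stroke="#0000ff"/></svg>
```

1 u = 1 mm; y_m = 127.19 − y.

[1] `<path>` quadratic bezier, #ff00ff→cut S813 F987: (94.26,34.07) → (85.17,42.81) → (76.47,46.91) → (68.14,46.38) → (60.19,41.21) → (52.62,31.40)

[2] `<rect>` rectangle, #ff00ff→cut S813 F987: (75.42,88.66) → (167.34,88.66) → (167.34,66.33) → (75.42,66.33) → (75.42,88.66) (closed)

[3] `<polygon>` rectangle, #0000ff→engrave S264 F4661: (60.09,62.13) → (73.75,62.13) → (73.75,54.06) → (60.09,54.06) → (60.09,62.13) (closed)

[4] `<path>` open polyline, #ff00ff→cut S813 F987: (131.72,87.49) → (119.39,110.45) → (91.94,37.78) → (182.98,41.39) → (60.32,26.15)

[5] `<polyline>` open polyline, #0000ff→engrave S264 F4661: (220.95,30.96) → (132.77,22.20) → (192.02,95.06) → (200.26,49.54) → (158.03,14.90)

[6] `<path>` regular polygon, #0000ff→engrave S264 F4661: (22.36,63.22) → (6.04,79.18) → (5.80,102.00) → (21.76,118.32) → (44.58,118.56) → (60.90,102.60) → (61.14,79.78) → (45.18,63.46) → (22.36,63.22) (closed)

(bCNC post)
(Date: synthetic)
G21
G90
G00 X94.26 Y34.07
M3 S813
G1 X85.17 Y42.81 F987
G1 X76.47 Y46.91
G1 X68.14 Y46.38
G1 X60.19 Y41.21
G1 X52.62 Y31.40
M5
G00 X75.42 Y88.66
M3 S813
G1 X167.34 Y88.66 F987
G1 X167.34 Y66.33
G1 X75.42 Y66.33
G1 X75.42 Y88.66
M5
G00 X60.09 Y62.13
M3 S264
G1 X73.75 Y62.13 F4661
G1 X73.75 Y54.06
G1 X60.09 Y54.06
G1 X60.09 Y62.13
M5
G00 X131.72 Y87.49
M3 S813
G1 X119.39 Y110.45 F987
G1 X91.94 Y37.78
G1 X182.98 Y41.39
G1 X60.32 Y26.15
M5
G00 X220.95 Y30.96
M3 S264
G1 X132.77 Y22.20 F4661
G1 X192.02 Y95.06
G1 X200.26 Y49.54
G1 X158.03 Y14.90
M5
G00 X22.36 Y63.22
M3 S264
G1 X6.04 Y79.18 F4661
G1 X5.80 Y102.00
G1 X21.76 Y118.32
G1 X44.58 Y118.56
G1 X60.90 Y102.60
G1 X61.14 Y79.78
G1 X45.18 Y63.46
G1 X22.36 Y63.22
M5
G00 X0.00 Y0.00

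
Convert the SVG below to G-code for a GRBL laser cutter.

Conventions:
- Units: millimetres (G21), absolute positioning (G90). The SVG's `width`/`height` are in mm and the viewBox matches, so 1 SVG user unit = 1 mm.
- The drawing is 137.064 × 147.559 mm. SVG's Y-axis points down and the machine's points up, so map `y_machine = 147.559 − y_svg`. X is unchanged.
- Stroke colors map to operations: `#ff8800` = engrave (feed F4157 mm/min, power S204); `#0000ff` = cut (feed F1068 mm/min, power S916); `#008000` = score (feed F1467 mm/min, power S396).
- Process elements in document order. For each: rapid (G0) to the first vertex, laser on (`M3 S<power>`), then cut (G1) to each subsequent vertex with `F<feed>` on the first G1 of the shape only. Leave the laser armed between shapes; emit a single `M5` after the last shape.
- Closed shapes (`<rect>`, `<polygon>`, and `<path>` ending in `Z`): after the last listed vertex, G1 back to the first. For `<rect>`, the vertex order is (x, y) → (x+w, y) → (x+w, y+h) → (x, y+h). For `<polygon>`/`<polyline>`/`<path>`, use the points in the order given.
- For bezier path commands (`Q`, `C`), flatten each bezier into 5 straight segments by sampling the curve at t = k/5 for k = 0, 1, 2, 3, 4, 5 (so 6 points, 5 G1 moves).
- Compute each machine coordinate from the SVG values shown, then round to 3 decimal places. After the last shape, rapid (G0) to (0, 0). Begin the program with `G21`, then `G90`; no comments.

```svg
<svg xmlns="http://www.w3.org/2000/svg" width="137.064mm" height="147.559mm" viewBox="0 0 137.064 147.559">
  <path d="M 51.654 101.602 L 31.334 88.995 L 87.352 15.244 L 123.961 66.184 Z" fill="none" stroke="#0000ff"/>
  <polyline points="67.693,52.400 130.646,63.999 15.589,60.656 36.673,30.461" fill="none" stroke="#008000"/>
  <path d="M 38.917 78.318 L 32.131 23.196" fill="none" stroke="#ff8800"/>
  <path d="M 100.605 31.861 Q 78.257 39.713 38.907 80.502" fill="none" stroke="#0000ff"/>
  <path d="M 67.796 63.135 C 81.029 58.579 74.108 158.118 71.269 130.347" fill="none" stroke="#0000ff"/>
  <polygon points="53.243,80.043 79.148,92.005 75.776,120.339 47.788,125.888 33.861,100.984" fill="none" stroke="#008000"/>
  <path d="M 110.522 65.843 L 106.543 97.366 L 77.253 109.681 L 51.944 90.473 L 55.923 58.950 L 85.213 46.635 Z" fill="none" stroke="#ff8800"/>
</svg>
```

G21
G90
G0 X51.654 Y45.957
M3 S916
G1 X31.334 Y58.564 F1068
G1 X87.352 Y132.315
G1 X123.961 Y81.375
G1 X51.654 Y45.957
G0 X67.693 Y95.159
M3 S396
G1 X130.646 Y83.560 F1467
G1 X15.589 Y86.903
G1 X36.673 Y117.098
G0 X38.917 Y69.241
M3 S204
G1 X32.131 Y124.363 F4157
G0 X100.605 Y115.698
M3 S916
G1 X90.986 Y111.240 F1068
G1 X80.006 Y104.146
G1 X67.667 Y94.418
G1 X53.967 Y82.055
G1 X38.907 Y67.057
G0 X67.796 Y84.424
M3 S916
G1 X73.511 Y76.517 F1068
G1 X75.553 Y54.736
G1 X75.084 Y30.186
G1 X73.268 Y13.975
G1 X71.269 Y17.212
G0 X53.243 Y67.516
M3 S396
G1 X79.148 Y55.554 F1467
G1 X75.776 Y27.220
G1 X47.788 Y21.671
G1 X33.861 Y46.575
G1 X53.243 Y67.516
G0 X110.522 Y81.716
M3 S204
G1 X106.543 Y50.193 F4157
G1 X77.253 Y37.878
G1 X51.944 Y57.086
G1 X55.923 Y88.609
G1 X85.213 Y100.924
G1 X110.522 Y81.716
M5
G0 X0.000 Y0.000

1 u = 1 mm; y_m = 147.559 − y.

[1] `<path>` closed polygon, #0000ff→cut S916 F1068: (51.654,45.957) → (31.334,58.564) → (87.352,132.315) → (123.961,81.375) → (51.654,45.957) (closed)

[2] `<polyline>` open polyline, #008000→score S396 F1467: (67.693,95.159) → (130.646,83.560) → (15.589,86.903) → (36.673,117.098)

[3] `<path>` line segment, #ff8800→engrave S204 F4157: (38.917,69.241) → (32.131,124.363)

[4] `<path>` quadratic bezier, #0000ff→cut S916 F1068: (100.605,115.698) → (90.986,111.240) → (80.006,104.146) → (67.667,94.418) → (53.967,82.055) → (38.907,67.057)

[5] `<path>` cubic bezier, #0000ff→cut S916 F1068: (67.796,84.424) → (73.511,76.517) → (75.553,54.736) → (75.084,30.186) → (73.268,13.975) → (71.269,17.212)

[6] `<polygon>` regular polygon, #008000→score S396 F1467: (53.243,67.516) → (79.148,55.554) → (75.776,27.220) → (47.788,21.671) → (33.861,46.575) → (53.243,67.516) (closed)

[7] `<path>` regular polygon, #ff8800→engrave S204 F4157: (110.522,81.716) → (106.543,50.193) → (77.253,37.878) → (51.944,57.086) → (55.923,88.609) → (85.213,100.924) → (110.522,81.716) (closed)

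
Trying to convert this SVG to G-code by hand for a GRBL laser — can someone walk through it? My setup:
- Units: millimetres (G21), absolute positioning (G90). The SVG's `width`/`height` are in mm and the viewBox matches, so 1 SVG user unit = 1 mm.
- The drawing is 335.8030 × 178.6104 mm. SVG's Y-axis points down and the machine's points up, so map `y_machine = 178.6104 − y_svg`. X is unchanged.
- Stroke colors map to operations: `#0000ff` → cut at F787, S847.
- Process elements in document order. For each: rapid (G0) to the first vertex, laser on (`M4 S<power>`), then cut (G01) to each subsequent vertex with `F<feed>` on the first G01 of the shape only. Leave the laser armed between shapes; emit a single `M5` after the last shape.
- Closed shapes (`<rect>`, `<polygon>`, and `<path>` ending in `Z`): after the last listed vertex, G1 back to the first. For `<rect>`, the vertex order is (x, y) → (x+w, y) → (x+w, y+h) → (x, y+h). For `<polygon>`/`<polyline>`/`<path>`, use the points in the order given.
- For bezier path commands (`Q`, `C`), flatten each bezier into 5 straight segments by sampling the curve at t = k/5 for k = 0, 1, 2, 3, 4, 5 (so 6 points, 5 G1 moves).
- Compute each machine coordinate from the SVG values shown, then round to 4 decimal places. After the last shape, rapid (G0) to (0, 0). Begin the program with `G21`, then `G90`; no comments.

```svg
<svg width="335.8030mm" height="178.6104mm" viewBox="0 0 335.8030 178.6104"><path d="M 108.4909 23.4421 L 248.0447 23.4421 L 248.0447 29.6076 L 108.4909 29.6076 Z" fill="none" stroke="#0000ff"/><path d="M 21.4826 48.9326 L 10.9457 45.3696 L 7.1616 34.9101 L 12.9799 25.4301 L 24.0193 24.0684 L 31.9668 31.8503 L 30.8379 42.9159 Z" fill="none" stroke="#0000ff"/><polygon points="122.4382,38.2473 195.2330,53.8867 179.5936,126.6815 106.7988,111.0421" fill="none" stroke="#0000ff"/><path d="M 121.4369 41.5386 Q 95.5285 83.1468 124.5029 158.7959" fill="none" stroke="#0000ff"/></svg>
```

G21
G90
G0 X108.4909 Y155.1683
M4 S847
G01 X248.0447 Y155.1683 F787
G01 X248.0447 Y149.0028
G01 X108.4909 Y149.0028
G01 X108.4909 Y155.1683
G0 X21.4826 Y129.6778
M4 S847
G01 X10.9457 Y133.2408 F787
G01 X7.1616 Y143.7003
G01 X12.9799 Y153.1803
G01 X24.0193 Y154.5420
G01 X31.9668 Y146.7601
G01 X30.8379 Y135.6945
G01 X21.4826 Y129.6778
G0 X122.4382 Y140.3631
M4 S847
G01 X195.2330 Y124.7237 F787
G01 X179.5936 Y51.9289
G01 X106.7988 Y67.5683
G01 X122.4382 Y140.3631
G0 X121.4369 Y137.0718
M4 S847
G01 X113.2689 Y119.0669 F787
G01 X109.4914 Y98.3387
G01 X110.1046 Y74.8872
G01 X115.1085 Y48.7125
G01 X124.5029 Y19.8145
M5
G0 X0.0000 Y0.0000

Since the viewBox matches the mm dimensions, user units are millimetres directly. The only transform is the Y-flip y_m = 178.6104 − y_svg.

Shape 1 is a rectangle drawn with `<path>`. Its stroke #0000ff means cut at S847, F787. After flipping Y the toolpath is (108.4909,155.1683) → (248.0447,155.1683) → (248.0447,149.0028) → (108.4909,149.0028) → (108.4909,155.1683), returning to the start.

Shape 2 is a regular polygon drawn with `<path>`. Its stroke #0000ff means cut at S847, F787. After flipping Y the toolpath is (21.4826,129.6778) → (10.9457,133.2408) → (7.1616,143.7003) → (12.9799,153.1803) → (24.0193,154.5420) → (31.9668,146.7601) → (30.8379,135.6945) → (21.4826,129.6778), returning to the start.

Shape 3 is a regular polygon drawn with `<polygon>`. Its stroke #0000ff means cut at S847, F787. After flipping Y the toolpath is (122.4382,140.3631) → (195.2330,124.7237) → (179.5936,51.9289) → (106.7988,67.5683) → (122.4382,140.3631), returning to the start.

Shape 4 is a quadratic bezier drawn with `<path>`. Its stroke #0000ff means cut at S847, F787. After flipping Y the toolpath is (121.4369,137.0718) → (113.2689,119.0669) → (109.4914,98.3387) → (110.1046,74.8872) → (115.1085,48.7125) → (124.5029,19.8145).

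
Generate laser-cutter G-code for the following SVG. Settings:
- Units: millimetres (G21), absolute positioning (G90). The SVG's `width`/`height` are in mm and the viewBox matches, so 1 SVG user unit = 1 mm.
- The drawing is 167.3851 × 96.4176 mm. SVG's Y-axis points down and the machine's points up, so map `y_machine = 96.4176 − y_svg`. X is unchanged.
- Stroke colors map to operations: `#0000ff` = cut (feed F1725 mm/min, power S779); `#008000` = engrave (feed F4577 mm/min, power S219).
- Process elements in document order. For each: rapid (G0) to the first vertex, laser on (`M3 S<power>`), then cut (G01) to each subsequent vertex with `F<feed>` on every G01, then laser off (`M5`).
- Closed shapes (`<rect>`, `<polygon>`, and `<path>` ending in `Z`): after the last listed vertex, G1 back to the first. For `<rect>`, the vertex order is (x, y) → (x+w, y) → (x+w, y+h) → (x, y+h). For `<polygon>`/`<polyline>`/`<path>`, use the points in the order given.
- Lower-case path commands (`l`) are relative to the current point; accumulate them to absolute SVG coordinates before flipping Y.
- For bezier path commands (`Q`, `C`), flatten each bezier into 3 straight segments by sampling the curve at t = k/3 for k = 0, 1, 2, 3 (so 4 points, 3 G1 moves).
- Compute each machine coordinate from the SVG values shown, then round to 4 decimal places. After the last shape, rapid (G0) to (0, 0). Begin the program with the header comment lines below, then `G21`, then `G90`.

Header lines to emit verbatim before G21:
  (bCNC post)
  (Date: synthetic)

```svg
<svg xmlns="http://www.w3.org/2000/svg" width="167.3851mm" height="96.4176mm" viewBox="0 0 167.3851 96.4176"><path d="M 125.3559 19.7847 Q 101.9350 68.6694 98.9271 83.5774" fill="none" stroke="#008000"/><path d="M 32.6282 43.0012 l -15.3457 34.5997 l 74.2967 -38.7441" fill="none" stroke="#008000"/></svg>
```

Since the viewBox matches the mm dimensions, user units are millimetres directly. The only transform is the Y-flip y_m = 96.4176 − y_svg.

Shape 1 is a quadratic bezier drawn with `<path>`. Its stroke #008000 means engrave at S219, F4577. After flipping Y the toolpath is (125.3559,76.6329) → (112.0101,47.8183) → (103.2005,26.5541) → (98.9271,12.8402).

Shape 2 is a open polyline drawn with `<path>`. Its stroke #008000 means engrave at S219, F4577. After flipping Y the toolpath is (32.6282,53.4164) → (17.2825,18.8167) → (91.5792,57.5608).

(bCNC post)
(Date: synthetic)
G21
G90
G0 X125.3559 Y76.6329
M3 S219
G01 X112.0101 Y47.8183 F4577
G01 X103.2005 Y26.5541 F4577
G01 X98.9271 Y12.8402 F4577
M5
G0 X32.6282 Y53.4164
M3 S219
G01 X17.2825 Y18.8167 F4577
G01 X91.5792 Y57.5608 F4577
M5
G0 X0.0000 Y0.0000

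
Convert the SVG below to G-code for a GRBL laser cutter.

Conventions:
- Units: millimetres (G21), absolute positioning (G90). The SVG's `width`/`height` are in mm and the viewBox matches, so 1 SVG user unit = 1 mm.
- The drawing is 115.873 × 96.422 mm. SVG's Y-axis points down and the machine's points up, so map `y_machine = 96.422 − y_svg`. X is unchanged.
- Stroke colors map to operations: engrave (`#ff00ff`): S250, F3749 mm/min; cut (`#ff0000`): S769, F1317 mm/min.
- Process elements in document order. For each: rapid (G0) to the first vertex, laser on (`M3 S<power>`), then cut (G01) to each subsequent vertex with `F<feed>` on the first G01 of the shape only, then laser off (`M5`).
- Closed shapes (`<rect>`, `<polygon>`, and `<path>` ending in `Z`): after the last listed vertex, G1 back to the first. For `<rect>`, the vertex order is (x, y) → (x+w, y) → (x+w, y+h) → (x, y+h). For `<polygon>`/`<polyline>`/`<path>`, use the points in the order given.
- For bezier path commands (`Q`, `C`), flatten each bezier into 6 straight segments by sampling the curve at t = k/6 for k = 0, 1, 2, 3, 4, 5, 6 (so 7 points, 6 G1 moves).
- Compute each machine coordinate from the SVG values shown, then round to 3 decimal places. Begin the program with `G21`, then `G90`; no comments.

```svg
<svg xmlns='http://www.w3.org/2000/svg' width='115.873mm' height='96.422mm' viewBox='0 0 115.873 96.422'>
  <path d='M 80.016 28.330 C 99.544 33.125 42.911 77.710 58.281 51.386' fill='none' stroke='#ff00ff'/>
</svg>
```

G21
G90
G0 X80.016 Y68.092
M3 S250
G01 X84.119 Y62.891 F3749
G01 X79.645 Y54.134
G01 X70.708 Y44.894
G01 X61.424 Y38.248
G01 X55.910 Y37.271
G01 X58.281 Y45.036
M5

viewBox `0 0 115.873 96.422` with mm width/height → 1 unit = 1 mm. Flip: y_m = 96.422 − y_svg.

**Shape 1** — `<path>` cubic bezier, stroke `#ff00ff` → engrave (S250, F3749). Control points (SVG): P0=(80.016,28.330), P1=(99.544,33.125), P2=(42.911,77.710), P3=(58.281,51.386); sampled at t=k/6. Machine vertices: (80.016,68.092) → (84.119,62.891) → (79.645,54.134) → (70.708,44.894) → (61.424,38.248) → (55.910,37.271) → (58.281,45.036). Open path.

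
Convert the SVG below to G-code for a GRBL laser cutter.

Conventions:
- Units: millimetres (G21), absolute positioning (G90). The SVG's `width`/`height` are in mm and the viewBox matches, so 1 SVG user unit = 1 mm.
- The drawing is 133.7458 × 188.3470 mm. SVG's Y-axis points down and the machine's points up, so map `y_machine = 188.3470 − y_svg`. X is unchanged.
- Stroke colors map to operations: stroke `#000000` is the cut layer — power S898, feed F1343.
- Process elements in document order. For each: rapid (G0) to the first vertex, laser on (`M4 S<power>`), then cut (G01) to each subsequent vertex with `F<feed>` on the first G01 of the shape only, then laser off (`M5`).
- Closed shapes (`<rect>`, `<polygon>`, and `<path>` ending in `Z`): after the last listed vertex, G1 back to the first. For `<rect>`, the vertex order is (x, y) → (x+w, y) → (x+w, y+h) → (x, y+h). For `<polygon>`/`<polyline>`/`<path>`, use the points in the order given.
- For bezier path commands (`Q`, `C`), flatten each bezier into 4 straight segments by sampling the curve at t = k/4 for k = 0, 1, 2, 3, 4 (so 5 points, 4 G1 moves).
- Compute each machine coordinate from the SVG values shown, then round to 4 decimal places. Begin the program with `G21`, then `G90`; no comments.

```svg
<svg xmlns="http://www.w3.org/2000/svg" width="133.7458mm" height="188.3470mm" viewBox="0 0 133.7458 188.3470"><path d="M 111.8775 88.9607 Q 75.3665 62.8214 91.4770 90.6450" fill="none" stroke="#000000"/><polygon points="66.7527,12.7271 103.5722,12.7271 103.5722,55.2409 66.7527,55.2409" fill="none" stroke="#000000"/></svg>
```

G21
G90
G0 X111.8775 Y99.3863
M4 S898
G01 X96.9108 Y109.0833 F1343
G01 X88.5219 Y112.0349
G01 X86.7106 Y108.2411
G01 X91.4770 Y97.7020
M5
G0 X66.7527 Y175.6199
M4 S898
G01 X103.5722 Y175.6199 F1343
G01 X103.5722 Y133.1061
G01 X66.7527 Y133.1061
G01 X66.7527 Y175.6199
M5

1 u = 1 mm; y_m = 188.3470 − y.

[1] `<path>` quadratic bezier, #000000→cut S898 F1343: (111.8775,99.3863) → (96.9108,109.0833) → (88.5219,112.0349) → (86.7106,108.2411) → (91.4770,97.7020)

[2] `<polygon>` rectangle, #000000→cut S898 F1343: (66.7527,175.6199) → (103.5722,175.6199) → (103.5722,133.1061) → (66.7527,133.1061) → (66.7527,175.6199) (closed)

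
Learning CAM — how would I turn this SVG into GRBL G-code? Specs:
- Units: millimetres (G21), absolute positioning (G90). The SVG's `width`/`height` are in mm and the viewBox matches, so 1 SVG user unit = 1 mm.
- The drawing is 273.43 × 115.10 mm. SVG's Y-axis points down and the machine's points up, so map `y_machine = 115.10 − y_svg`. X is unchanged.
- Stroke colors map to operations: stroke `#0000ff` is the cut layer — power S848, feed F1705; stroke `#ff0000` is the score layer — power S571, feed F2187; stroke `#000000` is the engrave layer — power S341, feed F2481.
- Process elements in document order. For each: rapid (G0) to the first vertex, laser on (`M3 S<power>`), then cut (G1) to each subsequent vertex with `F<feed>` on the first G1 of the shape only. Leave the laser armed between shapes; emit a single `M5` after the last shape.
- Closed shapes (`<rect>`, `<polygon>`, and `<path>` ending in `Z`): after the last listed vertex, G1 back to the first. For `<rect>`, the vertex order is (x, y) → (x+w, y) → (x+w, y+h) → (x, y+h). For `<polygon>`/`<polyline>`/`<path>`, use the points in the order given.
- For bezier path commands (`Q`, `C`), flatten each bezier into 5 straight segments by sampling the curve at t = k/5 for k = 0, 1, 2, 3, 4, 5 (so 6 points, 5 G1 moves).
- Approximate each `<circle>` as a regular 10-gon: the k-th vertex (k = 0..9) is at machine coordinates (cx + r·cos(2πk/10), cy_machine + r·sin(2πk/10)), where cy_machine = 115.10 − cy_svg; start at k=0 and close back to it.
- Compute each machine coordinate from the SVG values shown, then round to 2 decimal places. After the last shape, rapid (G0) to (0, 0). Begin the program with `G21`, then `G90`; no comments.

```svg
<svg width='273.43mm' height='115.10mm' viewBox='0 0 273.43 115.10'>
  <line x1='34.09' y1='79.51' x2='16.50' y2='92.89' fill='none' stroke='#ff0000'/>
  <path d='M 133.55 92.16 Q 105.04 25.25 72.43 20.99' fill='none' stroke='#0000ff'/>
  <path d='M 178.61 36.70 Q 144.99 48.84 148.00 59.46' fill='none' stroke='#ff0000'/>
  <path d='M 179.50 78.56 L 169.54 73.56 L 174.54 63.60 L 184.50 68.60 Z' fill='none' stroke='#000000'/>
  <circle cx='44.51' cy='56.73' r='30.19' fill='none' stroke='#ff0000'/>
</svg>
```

viewBox `0 0 273.43 115.10` with mm width/height → 1 unit = 1 mm. Flip: y_m = 115.10 − y_svg.

**Shape 1** — `<line>` line segment, stroke `#ff0000` → score (S571, F2187). Machine vertices: (34.09,35.59) → (16.50,22.21). Open path.

**Shape 2** — `<path>` quadratic bezier, stroke `#0000ff` → cut (S848, F1705). Control points (SVG): P0=(133.55,92.16), P1=(105.04,25.25), P2=(72.43,20.99); sampled at t=k/5. Machine vertices: (133.55,22.94) → (121.98,47.20) → (110.09,66.44) → (97.86,80.68) → (85.31,89.90) → (72.43,94.11). Open path.

**Shape 3** — `<path>` quadratic bezier, stroke `#ff0000` → score (S571, F2187). Control points (SVG): P0=(178.61,36.70), P1=(144.99,48.84), P2=(148.00,59.46); sampled at t=k/5. Machine vertices: (178.61,78.40) → (166.63,73.60) → (157.57,68.93) → (151.45,64.38) → (148.26,59.95) → (148.00,55.64). Open path.

**Shape 4** — `<path>` regular polygon, stroke `#000000` → engrave (S341, F2481). Machine vertices: (179.50,36.54) → (169.54,41.54) → (174.54,51.50) → (184.50,46.50) → (179.50,36.54). Closed: final G1 returns to the first vertex.

**Shape 5** — `<circle>` circle, stroke `#ff0000` → score (S571, F2187). Machine vertices: (74.70,58.37) → (68.93,76.12) → (53.84,87.08) → (35.18,87.08) → (20.09,76.12) → (14.32,58.37) → (20.09,40.62) → (35.18,29.66) → (53.84,29.66) → (68.93,40.62) → (74.70,58.37). Closed: final G1 returns to the first vertex.

G21
G90
G0 X34.09 Y35.59
M3 S571
G1 X16.50 Y22.21 F2187
G0 X133.55 Y22.94
M3 S848
G1 X121.98 Y47.20 F1705
G1 X110.09 Y66.44
G1 X97.86 Y80.68
G1 X85.31 Y89.90
G1 X72.43 Y94.11
G0 X178.61 Y78.40
M3 S571
G1 X166.63 Y73.60 F2187
G1 X157.57 Y68.93
G1 X151.45 Y64.38
G1 X148.26 Y59.95
G1 X148.00 Y55.64
G0 X179.50 Y36.54
M3 S341
G1 X169.54 Y41.54 F2481
G1 X174.54 Y51.50
G1 X184.50 Y46.50
G1 X179.50 Y36.54
G0 X74.70 Y58.37
M3 S571
G1 X68.93 Y76.12 F2187
G1 X53.84 Y87.08
G1 X35.18 Y87.08
G1 X20.09 Y76.12
G1 X14.32 Y58.37
G1 X20.09 Y40.62
G1 X35.18 Y29.66
G1 X53.84 Y29.66
G1 X68.93 Y40.62
G1 X74.70 Y58.37
M5
G0 X0.00 Y0.00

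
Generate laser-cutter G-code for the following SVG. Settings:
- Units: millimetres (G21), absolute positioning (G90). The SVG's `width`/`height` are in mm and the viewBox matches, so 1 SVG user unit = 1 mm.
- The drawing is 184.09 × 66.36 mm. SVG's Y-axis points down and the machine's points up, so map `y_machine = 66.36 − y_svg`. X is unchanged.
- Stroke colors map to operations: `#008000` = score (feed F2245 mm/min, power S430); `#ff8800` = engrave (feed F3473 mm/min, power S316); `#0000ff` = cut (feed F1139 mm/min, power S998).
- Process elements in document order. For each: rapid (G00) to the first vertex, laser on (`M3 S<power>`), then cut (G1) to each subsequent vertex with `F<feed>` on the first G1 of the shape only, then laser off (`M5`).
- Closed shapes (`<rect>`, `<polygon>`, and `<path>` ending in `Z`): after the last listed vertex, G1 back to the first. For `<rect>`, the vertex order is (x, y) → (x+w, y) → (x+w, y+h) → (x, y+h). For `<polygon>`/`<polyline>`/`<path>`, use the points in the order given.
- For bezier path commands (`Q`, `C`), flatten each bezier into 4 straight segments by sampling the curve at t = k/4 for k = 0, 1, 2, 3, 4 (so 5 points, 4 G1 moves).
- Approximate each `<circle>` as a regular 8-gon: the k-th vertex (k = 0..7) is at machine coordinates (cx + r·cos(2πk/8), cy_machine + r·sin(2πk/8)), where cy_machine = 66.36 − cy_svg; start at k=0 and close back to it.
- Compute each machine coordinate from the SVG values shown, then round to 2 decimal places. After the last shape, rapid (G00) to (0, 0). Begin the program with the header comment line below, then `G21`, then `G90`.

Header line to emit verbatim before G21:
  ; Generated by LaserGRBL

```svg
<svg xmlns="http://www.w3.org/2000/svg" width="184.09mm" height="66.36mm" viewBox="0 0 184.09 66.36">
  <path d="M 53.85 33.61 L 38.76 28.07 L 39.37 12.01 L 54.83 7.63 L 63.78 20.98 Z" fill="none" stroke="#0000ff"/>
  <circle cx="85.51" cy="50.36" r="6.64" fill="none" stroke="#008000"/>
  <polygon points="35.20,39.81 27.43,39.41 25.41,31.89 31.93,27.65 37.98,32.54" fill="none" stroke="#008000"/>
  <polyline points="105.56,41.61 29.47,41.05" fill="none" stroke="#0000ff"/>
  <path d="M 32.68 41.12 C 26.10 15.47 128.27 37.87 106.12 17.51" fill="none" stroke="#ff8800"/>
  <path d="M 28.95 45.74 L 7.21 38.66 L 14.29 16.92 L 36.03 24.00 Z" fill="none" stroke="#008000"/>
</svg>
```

; Generated by LaserGRBL
G21
G90
G00 X53.85 Y32.75
M3 S998
G1 X38.76 Y38.29 F1139
G1 X39.37 Y54.35
G1 X54.83 Y58.73
G1 X63.78 Y45.38
G1 X53.85 Y32.75
M5
G00 X92.15 Y16.00
M3 S430
G1 X90.21 Y20.70 F2245
G1 X85.51 Y22.64
G1 X80.81 Y20.70
G1 X78.87 Y16.00
G1 X80.81 Y11.30
G1 X85.51 Y9.36
G1 X90.21 Y11.30
G1 X92.15 Y16.00
M5
G00 X35.20 Y26.55
M3 S430
G1 X27.43 Y26.95 F2245
G1 X25.41 Y34.47
G1 X31.93 Y38.71
G1 X37.98 Y33.82
G1 X35.20 Y26.55
M5
G00 X105.56 Y24.75
M3 S998
G1 X29.47 Y25.31 F1139
M5
G00 X32.68 Y25.24
M3 S316
G1 X44.49 Y36.89 F3473
G1 X75.24 Y39.03
G1 X103.06 Y40.18
G1 X106.12 Y48.85
M5
G00 X28.95 Y20.62
M3 S430
G1 X7.21 Y27.70 F2245
G1 X14.29 Y49.44
G1 X36.03 Y42.36
G1 X28.95 Y20.62
M5
G00 X0.00 Y0.00

viewBox `0 0 184.09 66.36` with mm width/height → 1 unit = 1 mm. Flip: y_m = 66.36 − y_svg.

**Shape 1** — `<path>` regular polygon, stroke `#0000ff` → cut (S998, F1139). Machine vertices: (53.85,32.75) → (38.76,38.29) → (39.37,54.35) → (54.83,58.73) → (63.78,45.38) → (53.85,32.75). Closed: final G1 returns to the first vertex.

**Shape 2** — `<circle>` circle, stroke `#008000` → score (S430, F2245). Machine vertices: (92.15,16.00) → (90.21,20.70) → (85.51,22.64) → (80.81,20.70) → (78.87,16.00) → (80.81,11.30) → (85.51,9.36) → (90.21,11.30) → (92.15,16.00). Closed: final G1 returns to the first vertex.

**Shape 3** — `<polygon>` regular polygon, stroke `#008000` → score (S430, F2245). Machine vertices: (35.20,26.55) → (27.43,26.95) → (25.41,34.47) → (31.93,38.71) → (37.98,33.82) → (35.20,26.55). Closed: final G1 returns to the first vertex.

**Shape 4** — `<polyline>` line segment, stroke `#0000ff` → cut (S998, F1139). Machine vertices: (105.56,24.75) → (29.47,25.31). Open path.

**Shape 5** — `<path>` cubic bezier, stroke `#ff8800` → engrave (S316, F3473). Control points (SVG): P0=(32.68,41.12), P1=(26.10,15.47), P2=(128.27,37.87), P3=(106.12,17.51); sampled at t=k/4. Machine vertices: (32.68,25.24) → (44.49,36.89) → (75.24,39.03) → (103.06,40.18) → (106.12,48.85). Open path.

**Shape 6** — `<path>` regular polygon, stroke `#008000` → score (S430, F2245). Machine vertices: (28.95,20.62) → (7.21,27.70) → (14.29,49.44) → (36.03,42.36) → (28.95,20.62). Closed: final G1 returns to the first vertex.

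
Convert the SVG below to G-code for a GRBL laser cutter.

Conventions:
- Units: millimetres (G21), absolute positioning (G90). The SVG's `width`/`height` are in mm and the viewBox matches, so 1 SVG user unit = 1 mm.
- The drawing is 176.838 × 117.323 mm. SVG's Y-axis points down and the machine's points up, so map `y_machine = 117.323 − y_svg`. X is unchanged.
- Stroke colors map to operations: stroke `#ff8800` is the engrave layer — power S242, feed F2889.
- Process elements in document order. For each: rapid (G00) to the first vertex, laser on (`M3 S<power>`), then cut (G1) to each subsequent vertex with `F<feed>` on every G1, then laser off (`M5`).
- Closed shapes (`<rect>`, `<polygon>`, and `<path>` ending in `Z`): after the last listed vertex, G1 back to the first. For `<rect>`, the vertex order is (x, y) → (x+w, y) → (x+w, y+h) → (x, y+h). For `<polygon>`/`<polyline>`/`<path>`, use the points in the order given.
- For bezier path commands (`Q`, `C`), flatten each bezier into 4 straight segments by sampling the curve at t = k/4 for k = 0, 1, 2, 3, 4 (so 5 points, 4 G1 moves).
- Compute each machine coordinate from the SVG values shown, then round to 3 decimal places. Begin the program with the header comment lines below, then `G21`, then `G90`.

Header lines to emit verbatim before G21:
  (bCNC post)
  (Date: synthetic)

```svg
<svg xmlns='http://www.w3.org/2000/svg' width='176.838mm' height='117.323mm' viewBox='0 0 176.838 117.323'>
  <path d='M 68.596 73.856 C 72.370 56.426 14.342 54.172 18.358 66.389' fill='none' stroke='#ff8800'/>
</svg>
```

viewBox `0 0 176.838 117.323` with mm width/height → 1 unit = 1 mm. Flip: y_m = 117.323 − y_svg.

**Shape 1** — `<path>` cubic bezier, stroke `#ff8800` → engrave (S242, F2889). Control points (SVG): P0=(68.596,73.856), P1=(72.370,56.426), P2=(14.342,54.172), P3=(18.358,66.389); sampled at t=k/4. Machine vertices: (68.596,43.467) → (61.774,53.705) → (43.386,58.318) → (25.044,57.372) → (18.358,50.934). Open path.

(bCNC post)
(Date: synthetic)
G21
G90
G00 X68.596 Y43.467
M3 S242
G1 X61.774 Y53.705 F2889
G1 X43.386 Y58.318 F2889
G1 X25.044 Y57.372 F2889
G1 X18.358 Y50.934 F2889
M5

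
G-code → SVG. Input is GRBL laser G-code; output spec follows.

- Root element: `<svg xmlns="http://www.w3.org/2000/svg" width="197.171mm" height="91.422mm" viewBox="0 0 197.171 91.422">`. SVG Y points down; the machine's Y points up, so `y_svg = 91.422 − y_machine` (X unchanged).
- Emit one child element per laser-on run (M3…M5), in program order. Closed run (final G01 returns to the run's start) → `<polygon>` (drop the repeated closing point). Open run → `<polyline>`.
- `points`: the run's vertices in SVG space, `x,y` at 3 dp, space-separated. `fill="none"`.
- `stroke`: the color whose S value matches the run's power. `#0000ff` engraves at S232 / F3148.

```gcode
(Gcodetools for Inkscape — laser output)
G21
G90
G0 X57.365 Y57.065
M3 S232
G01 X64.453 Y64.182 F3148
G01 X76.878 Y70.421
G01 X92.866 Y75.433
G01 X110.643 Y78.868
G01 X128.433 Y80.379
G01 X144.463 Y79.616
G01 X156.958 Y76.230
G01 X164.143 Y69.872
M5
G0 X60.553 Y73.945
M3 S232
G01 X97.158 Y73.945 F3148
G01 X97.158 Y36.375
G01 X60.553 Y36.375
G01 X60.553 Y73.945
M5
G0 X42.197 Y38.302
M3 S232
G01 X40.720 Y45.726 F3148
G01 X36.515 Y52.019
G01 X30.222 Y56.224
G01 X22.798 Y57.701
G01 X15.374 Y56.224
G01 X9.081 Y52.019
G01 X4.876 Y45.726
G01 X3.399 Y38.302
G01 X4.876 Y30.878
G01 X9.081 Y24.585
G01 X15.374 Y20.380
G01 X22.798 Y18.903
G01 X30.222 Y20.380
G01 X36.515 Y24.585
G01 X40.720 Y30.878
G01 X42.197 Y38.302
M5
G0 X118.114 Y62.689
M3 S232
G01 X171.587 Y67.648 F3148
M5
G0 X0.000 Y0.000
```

<svg xmlns="http://www.w3.org/2000/svg" width="197.171mm" height="91.422mm" viewBox="0 0 197.171 91.422">
  <polyline points="57.365,34.357 64.453,27.240 76.878,21.001 92.866,15.989 110.643,12.554 128.433,11.043 144.463,11.806 156.958,15.192 164.143,21.550" fill="none" stroke="#0000ff"/>
  <polygon points="60.553,17.477 97.158,17.477 97.158,55.047 60.553,55.047" fill="none" stroke="#0000ff"/>
  <polygon points="42.197,53.120 40.720,45.696 36.515,39.403 30.222,35.198 22.798,33.721 15.374,35.198 9.081,39.403 4.876,45.696 3.399,53.120 4.876,60.544 9.081,66.837 15.374,71.042 22.798,72.519 30.222,71.042 36.515,66.837 40.720,60.544" fill="none" stroke="#0000ff"/>
  <polyline points="118.114,28.733 171.587,23.774" fill="none" stroke="#0000ff"/>
</svg>

Machine Y-up, SVG Y-down with viewBox height 91.422, so y_svg = 91.422 − y_machine; X carries over. Every run uses S232, so all elements get stroke `#0000ff` (engrave).

Run 1: The run is open, so emit a `<polyline>` with points (Y-flipped): 57.365,34.357 64.453,27.240 76.878,21.001 92.866,15.989 110.643,12.554 128.433,11.043 144.463,11.806 156.958,15.192 164.143,21.550.

Run 2: The run returns to its start, so emit a `<polygon>` with points (Y-flipped): 60.553,17.477 97.158,17.477 97.158,55.047 60.553,55.047.

Run 3: The run returns to its start, so emit a `<polygon>` with points (Y-flipped): 42.197,53.120 40.720,45.696 36.515,39.403 30.222,35.198 22.798,33.721 15.374,35.198 9.081,39.403 4.876,45.696 3.399,53.120 4.876,60.544 9.081,66.837 15.374,71.042 22.798,72.519 30.222,71.042 36.515,66.837 40.720,60.544.

Run 4: The run is open, so emit a `<polyline>` with points (Y-flipped): 118.114,28.733 171.587,23.774.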